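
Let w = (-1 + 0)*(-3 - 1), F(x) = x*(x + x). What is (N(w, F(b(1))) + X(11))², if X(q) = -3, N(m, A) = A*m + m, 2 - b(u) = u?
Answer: 81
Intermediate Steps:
b(u) = 2 - u
F(x) = 2*x² (F(x) = x*(2*x) = 2*x²)
w = 4 (w = -1*(-4) = 4)
N(m, A) = m + A*m
(N(w, F(b(1))) + X(11))² = (4*(1 + 2*(2 - 1*1)²) - 3)² = (4*(1 + 2*(2 - 1)²) - 3)² = (4*(1 + 2*1²) - 3)² = (4*(1 + 2*1) - 3)² = (4*(1 + 2) - 3)² = (4*3 - 3)² = (12 - 3)² = 9² = 81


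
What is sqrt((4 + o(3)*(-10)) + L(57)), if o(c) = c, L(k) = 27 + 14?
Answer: sqrt(15) ≈ 3.8730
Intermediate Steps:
L(k) = 41
sqrt((4 + o(3)*(-10)) + L(57)) = sqrt((4 + 3*(-10)) + 41) = sqrt((4 - 30) + 41) = sqrt(-26 + 41) = sqrt(15)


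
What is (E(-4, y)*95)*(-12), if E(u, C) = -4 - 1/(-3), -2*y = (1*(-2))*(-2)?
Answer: 4180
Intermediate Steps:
y = -2 (y = -1*(-2)*(-2)/2 = -(-1)*(-2) = -½*4 = -2)
E(u, C) = -11/3 (E(u, C) = -4 - 1*(-⅓) = -4 + ⅓ = -11/3)
(E(-4, y)*95)*(-12) = -11/3*95*(-12) = -1045/3*(-12) = 4180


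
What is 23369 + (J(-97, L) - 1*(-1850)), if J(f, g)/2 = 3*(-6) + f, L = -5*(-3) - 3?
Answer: 24989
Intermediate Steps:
L = 12 (L = 15 - 3 = 12)
J(f, g) = -36 + 2*f (J(f, g) = 2*(3*(-6) + f) = 2*(-18 + f) = -36 + 2*f)
23369 + (J(-97, L) - 1*(-1850)) = 23369 + ((-36 + 2*(-97)) - 1*(-1850)) = 23369 + ((-36 - 194) + 1850) = 23369 + (-230 + 1850) = 23369 + 1620 = 24989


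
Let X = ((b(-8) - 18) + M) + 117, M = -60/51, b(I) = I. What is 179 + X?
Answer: 4570/17 ≈ 268.82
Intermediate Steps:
M = -20/17 (M = -60*1/51 = -20/17 ≈ -1.1765)
X = 1527/17 (X = ((-8 - 18) - 20/17) + 117 = (-26 - 20/17) + 117 = -462/17 + 117 = 1527/17 ≈ 89.823)
179 + X = 179 + 1527/17 = 4570/17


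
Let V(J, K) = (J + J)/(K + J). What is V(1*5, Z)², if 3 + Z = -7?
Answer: 4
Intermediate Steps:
Z = -10 (Z = -3 - 7 = -10)
V(J, K) = 2*J/(J + K) (V(J, K) = (2*J)/(J + K) = 2*J/(J + K))
V(1*5, Z)² = (2*(1*5)/(1*5 - 10))² = (2*5/(5 - 10))² = (2*5/(-5))² = (2*5*(-⅕))² = (-2)² = 4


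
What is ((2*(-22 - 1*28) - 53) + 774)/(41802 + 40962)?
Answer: 69/9196 ≈ 0.0075033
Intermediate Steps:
((2*(-22 - 1*28) - 53) + 774)/(41802 + 40962) = ((2*(-22 - 28) - 53) + 774)/82764 = ((2*(-50) - 53) + 774)*(1/82764) = ((-100 - 53) + 774)*(1/82764) = (-153 + 774)*(1/82764) = 621*(1/82764) = 69/9196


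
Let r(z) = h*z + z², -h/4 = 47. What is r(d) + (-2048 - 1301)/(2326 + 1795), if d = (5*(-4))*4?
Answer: 88350891/4121 ≈ 21439.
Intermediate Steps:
h = -188 (h = -4*47 = -188)
d = -80 (d = -20*4 = -80)
r(z) = z² - 188*z (r(z) = -188*z + z² = z² - 188*z)
r(d) + (-2048 - 1301)/(2326 + 1795) = -80*(-188 - 80) + (-2048 - 1301)/(2326 + 1795) = -80*(-268) - 3349/4121 = 21440 - 3349*1/4121 = 21440 - 3349/4121 = 88350891/4121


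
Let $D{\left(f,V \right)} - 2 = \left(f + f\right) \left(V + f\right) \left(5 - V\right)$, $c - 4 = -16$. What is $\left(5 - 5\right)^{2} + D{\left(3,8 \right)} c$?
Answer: $2352$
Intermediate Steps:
$c = -12$ ($c = 4 - 16 = -12$)
$D{\left(f,V \right)} = 2 + 2 f \left(5 - V\right) \left(V + f\right)$ ($D{\left(f,V \right)} = 2 + \left(f + f\right) \left(V + f\right) \left(5 - V\right) = 2 + 2 f \left(V + f\right) \left(5 - V\right) = 2 + 2 f \left(5 - V\right) \left(V + f\right)$)
$\left(5 - 5\right)^{2} + D{\left(3,8 \right)} c = \left(5 - 5\right)^{2} + \left(2 + 10 \cdot 3^{2} - 16 \cdot 3^{2} - 6 \cdot 8^{2} + 10 \cdot 8 \cdot 3\right) \left(-12\right) = 0^{2} + \left(2 + 10 \cdot 9 - 16 \cdot 9 - 6 \cdot 64 + 240\right) \left(-12\right) = 0 + \left(2 + 90 - 144 - 384 + 240\right) \left(-12\right) = 0 - -2352 = 0 + 2352 = 2352$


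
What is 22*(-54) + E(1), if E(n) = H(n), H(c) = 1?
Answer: -1187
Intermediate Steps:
E(n) = 1
22*(-54) + E(1) = 22*(-54) + 1 = -1188 + 1 = -1187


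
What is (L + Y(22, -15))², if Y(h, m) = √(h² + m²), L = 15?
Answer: (15 + √709)² ≈ 1732.8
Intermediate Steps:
(L + Y(22, -15))² = (15 + √(22² + (-15)²))² = (15 + √(484 + 225))² = (15 + √709)²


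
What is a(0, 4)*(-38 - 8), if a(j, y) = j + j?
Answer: 0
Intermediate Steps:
a(j, y) = 2*j
a(0, 4)*(-38 - 8) = (2*0)*(-38 - 8) = 0*(-46) = 0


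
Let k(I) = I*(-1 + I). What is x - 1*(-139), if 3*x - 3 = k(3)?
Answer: 142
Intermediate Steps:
x = 3 (x = 1 + (3*(-1 + 3))/3 = 1 + (3*2)/3 = 1 + (⅓)*6 = 1 + 2 = 3)
x - 1*(-139) = 3 - 1*(-139) = 3 + 139 = 142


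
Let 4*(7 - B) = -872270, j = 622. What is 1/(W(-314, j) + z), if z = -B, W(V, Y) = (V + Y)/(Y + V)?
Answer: -2/436147 ≈ -4.5856e-6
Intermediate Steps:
B = 436149/2 (B = 7 - 1/4*(-872270) = 7 + 436135/2 = 436149/2 ≈ 2.1807e+5)
W(V, Y) = 1 (W(V, Y) = (V + Y)/(V + Y) = 1)
z = -436149/2 (z = -1*436149/2 = -436149/2 ≈ -2.1807e+5)
1/(W(-314, j) + z) = 1/(1 - 436149/2) = 1/(-436147/2) = -2/436147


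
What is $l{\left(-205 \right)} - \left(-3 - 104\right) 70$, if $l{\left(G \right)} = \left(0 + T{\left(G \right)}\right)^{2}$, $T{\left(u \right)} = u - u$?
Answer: $7490$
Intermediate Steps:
$T{\left(u \right)} = 0$
$l{\left(G \right)} = 0$ ($l{\left(G \right)} = \left(0 + 0\right)^{2} = 0^{2} = 0$)
$l{\left(-205 \right)} - \left(-3 - 104\right) 70 = 0 - \left(-3 - 104\right) 70 = 0 - \left(-107\right) 70 = 0 - -7490 = 0 + 7490 = 7490$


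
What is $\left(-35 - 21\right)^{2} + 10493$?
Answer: $13629$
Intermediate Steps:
$\left(-35 - 21\right)^{2} + 10493 = \left(-56\right)^{2} + 10493 = 3136 + 10493 = 13629$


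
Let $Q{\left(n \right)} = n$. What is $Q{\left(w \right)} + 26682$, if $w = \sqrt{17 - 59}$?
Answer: $26682 + i \sqrt{42} \approx 26682.0 + 6.4807 i$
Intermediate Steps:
$w = i \sqrt{42}$ ($w = \sqrt{-42} = i \sqrt{42} \approx 6.4807 i$)
$Q{\left(w \right)} + 26682 = i \sqrt{42} + 26682 = 26682 + i \sqrt{42}$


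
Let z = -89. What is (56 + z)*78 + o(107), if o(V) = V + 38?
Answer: -2429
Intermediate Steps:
o(V) = 38 + V
(56 + z)*78 + o(107) = (56 - 89)*78 + (38 + 107) = -33*78 + 145 = -2574 + 145 = -2429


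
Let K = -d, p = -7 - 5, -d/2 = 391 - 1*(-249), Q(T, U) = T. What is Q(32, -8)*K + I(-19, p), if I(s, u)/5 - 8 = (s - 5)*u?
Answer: 42440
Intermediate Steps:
d = -1280 (d = -2*(391 - 1*(-249)) = -2*(391 + 249) = -2*640 = -1280)
p = -12
I(s, u) = 40 + 5*u*(-5 + s) (I(s, u) = 40 + 5*((s - 5)*u) = 40 + 5*((-5 + s)*u) = 40 + 5*(u*(-5 + s)) = 40 + 5*u*(-5 + s))
K = 1280 (K = -1*(-1280) = 1280)
Q(32, -8)*K + I(-19, p) = 32*1280 + (40 - 25*(-12) + 5*(-19)*(-12)) = 40960 + (40 + 300 + 1140) = 40960 + 1480 = 42440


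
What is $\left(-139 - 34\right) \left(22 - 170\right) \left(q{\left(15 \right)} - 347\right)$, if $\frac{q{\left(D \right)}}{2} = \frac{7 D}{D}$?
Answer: $-8526132$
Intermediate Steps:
$q{\left(D \right)} = 14$ ($q{\left(D \right)} = 2 \frac{7 D}{D} = 2 \cdot 7 = 14$)
$\left(-139 - 34\right) \left(22 - 170\right) \left(q{\left(15 \right)} - 347\right) = \left(-139 - 34\right) \left(22 - 170\right) \left(14 - 347\right) = \left(-173\right) \left(-148\right) \left(-333\right) = 25604 \left(-333\right) = -8526132$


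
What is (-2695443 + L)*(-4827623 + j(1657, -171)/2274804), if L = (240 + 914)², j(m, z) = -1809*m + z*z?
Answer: 138669558199361891/21063 ≈ 6.5836e+12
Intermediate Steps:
j(m, z) = z² - 1809*m (j(m, z) = -1809*m + z² = z² - 1809*m)
L = 1331716 (L = 1154² = 1331716)
(-2695443 + L)*(-4827623 + j(1657, -171)/2274804) = (-2695443 + 1331716)*(-4827623 + ((-171)² - 1809*1657)/2274804) = -1363727*(-4827623 + (29241 - 2997513)*(1/2274804)) = -1363727*(-4827623 - 2968272*1/2274804) = -1363727*(-4827623 - 27484/21063) = -1363727*(-101684250733/21063) = 138669558199361891/21063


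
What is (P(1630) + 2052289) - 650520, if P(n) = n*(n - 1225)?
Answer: 2061919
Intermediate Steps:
P(n) = n*(-1225 + n)
(P(1630) + 2052289) - 650520 = (1630*(-1225 + 1630) + 2052289) - 650520 = (1630*405 + 2052289) - 650520 = (660150 + 2052289) - 650520 = 2712439 - 650520 = 2061919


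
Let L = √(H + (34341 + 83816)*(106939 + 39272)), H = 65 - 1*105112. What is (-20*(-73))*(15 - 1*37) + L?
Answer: -32120 + 4*√1079734255 ≈ 99317.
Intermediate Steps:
H = -105047 (H = 65 - 105112 = -105047)
L = 4*√1079734255 (L = √(-105047 + (34341 + 83816)*(106939 + 39272)) = √(-105047 + 118157*146211) = √(-105047 + 17275853127) = √17275748080 = 4*√1079734255 ≈ 1.3144e+5)
(-20*(-73))*(15 - 1*37) + L = (-20*(-73))*(15 - 1*37) + 4*√1079734255 = 1460*(15 - 37) + 4*√1079734255 = 1460*(-22) + 4*√1079734255 = -32120 + 4*√1079734255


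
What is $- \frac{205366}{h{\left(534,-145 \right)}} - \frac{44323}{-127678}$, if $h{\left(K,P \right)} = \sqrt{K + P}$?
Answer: $\frac{44323}{127678} - \frac{205366 \sqrt{389}}{389} \approx -10412.0$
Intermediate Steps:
$- \frac{205366}{h{\left(534,-145 \right)}} - \frac{44323}{-127678} = - \frac{205366}{\sqrt{534 - 145}} - \frac{44323}{-127678} = - \frac{205366}{\sqrt{389}} - - \frac{44323}{127678} = - 205366 \frac{\sqrt{389}}{389} + \frac{44323}{127678} = - \frac{205366 \sqrt{389}}{389} + \frac{44323}{127678} = \frac{44323}{127678} - \frac{205366 \sqrt{389}}{389}$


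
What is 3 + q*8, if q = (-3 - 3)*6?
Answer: -285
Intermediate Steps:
q = -36 (q = -6*6 = -36)
3 + q*8 = 3 - 36*8 = 3 - 288 = -285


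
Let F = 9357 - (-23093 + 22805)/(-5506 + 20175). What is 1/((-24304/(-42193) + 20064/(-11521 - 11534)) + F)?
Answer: 4756470264145/44504986069257869 ≈ 0.00010687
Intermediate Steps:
F = 137258121/14669 (F = 9357 - (-288)/14669 = 9357 - 1*(-288/14669) = 9357 + 288/14669 = 137258121/14669 ≈ 9357.0)
1/((-24304/(-42193) + 20064/(-11521 - 11534)) + F) = 1/((-24304/(-42193) + 20064/(-11521 - 11534)) + 137258121/14669) = 1/((-24304*(-1/42193) + 20064/(-23055)) + 137258121/14669) = 1/((24304/42193 + 20064*(-1/23055)) + 137258121/14669) = 1/((24304/42193 - 6688/7685) + 137258121/14669) = 1/(-95410544/324253205 + 137258121/14669) = 1/(44504986069257869/4756470264145) = 4756470264145/44504986069257869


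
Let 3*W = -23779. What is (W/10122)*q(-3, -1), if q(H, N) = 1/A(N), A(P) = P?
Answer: 3397/4338 ≈ 0.78308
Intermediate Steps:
W = -23779/3 (W = (1/3)*(-23779) = -23779/3 ≈ -7926.3)
q(H, N) = 1/N
(W/10122)*q(-3, -1) = -23779/3/10122/(-1) = -23779/3*1/10122*(-1) = -3397/4338*(-1) = 3397/4338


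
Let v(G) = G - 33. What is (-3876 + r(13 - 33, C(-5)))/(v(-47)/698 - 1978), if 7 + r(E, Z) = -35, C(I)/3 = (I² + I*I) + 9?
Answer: 683691/345181 ≈ 1.9807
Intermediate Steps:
C(I) = 27 + 6*I² (C(I) = 3*((I² + I*I) + 9) = 3*((I² + I²) + 9) = 3*(2*I² + 9) = 3*(9 + 2*I²) = 27 + 6*I²)
r(E, Z) = -42 (r(E, Z) = -7 - 35 = -42)
v(G) = -33 + G
(-3876 + r(13 - 33, C(-5)))/(v(-47)/698 - 1978) = (-3876 - 42)/((-33 - 47)/698 - 1978) = -3918/(-80*1/698 - 1978) = -3918/(-40/349 - 1978) = -3918/(-690362/349) = -3918*(-349/690362) = 683691/345181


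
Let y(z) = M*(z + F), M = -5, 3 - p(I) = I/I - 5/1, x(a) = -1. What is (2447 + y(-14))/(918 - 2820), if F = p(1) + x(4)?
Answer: -829/634 ≈ -1.3076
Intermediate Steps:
p(I) = 7 (p(I) = 3 - (I/I - 5/1) = 3 - (1 - 5*1) = 3 - (1 - 5) = 3 - 1*(-4) = 3 + 4 = 7)
F = 6 (F = 7 - 1 = 6)
y(z) = -30 - 5*z (y(z) = -5*(z + 6) = -5*(6 + z) = -30 - 5*z)
(2447 + y(-14))/(918 - 2820) = (2447 + (-30 - 5*(-14)))/(918 - 2820) = (2447 + (-30 + 70))/(-1902) = (2447 + 40)*(-1/1902) = 2487*(-1/1902) = -829/634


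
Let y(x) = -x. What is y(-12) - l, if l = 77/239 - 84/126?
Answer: 8851/717 ≈ 12.344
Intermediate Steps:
l = -247/717 (l = 77*(1/239) - 84*1/126 = 77/239 - 2/3 = -247/717 ≈ -0.34449)
y(-12) - l = -1*(-12) - 1*(-247/717) = 12 + 247/717 = 8851/717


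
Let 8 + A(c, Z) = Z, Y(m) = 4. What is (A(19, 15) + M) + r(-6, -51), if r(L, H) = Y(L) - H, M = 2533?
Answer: 2595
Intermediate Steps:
r(L, H) = 4 - H
A(c, Z) = -8 + Z
(A(19, 15) + M) + r(-6, -51) = ((-8 + 15) + 2533) + (4 - 1*(-51)) = (7 + 2533) + (4 + 51) = 2540 + 55 = 2595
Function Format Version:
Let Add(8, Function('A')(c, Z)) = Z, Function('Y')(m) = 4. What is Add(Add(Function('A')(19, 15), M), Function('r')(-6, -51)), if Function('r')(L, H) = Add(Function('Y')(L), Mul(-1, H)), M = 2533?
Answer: 2595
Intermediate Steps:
Function('r')(L, H) = Add(4, Mul(-1, H))
Function('A')(c, Z) = Add(-8, Z)
Add(Add(Function('A')(19, 15), M), Function('r')(-6, -51)) = Add(Add(Add(-8, 15), 2533), Add(4, Mul(-1, -51))) = Add(Add(7, 2533), Add(4, 51)) = Add(2540, 55) = 2595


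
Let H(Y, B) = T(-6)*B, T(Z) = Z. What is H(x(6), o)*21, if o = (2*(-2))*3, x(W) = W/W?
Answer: 1512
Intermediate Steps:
x(W) = 1
o = -12 (o = -4*3 = -12)
H(Y, B) = -6*B
H(x(6), o)*21 = -6*(-12)*21 = 72*21 = 1512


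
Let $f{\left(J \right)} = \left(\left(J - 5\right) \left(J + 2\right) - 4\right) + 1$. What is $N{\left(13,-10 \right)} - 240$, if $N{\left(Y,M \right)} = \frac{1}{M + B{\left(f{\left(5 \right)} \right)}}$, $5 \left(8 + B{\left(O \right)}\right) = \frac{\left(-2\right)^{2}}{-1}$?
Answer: $- \frac{22565}{94} \approx -240.05$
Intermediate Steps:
$f{\left(J \right)} = -3 + \left(-5 + J\right) \left(2 + J\right)$ ($f{\left(J \right)} = \left(\left(-5 + J\right) \left(2 + J\right) - 4\right) + 1 = \left(-4 + \left(-5 + J\right) \left(2 + J\right)\right) + 1 = -3 + \left(-5 + J\right) \left(2 + J\right)$)
$B{\left(O \right)} = - \frac{44}{5}$ ($B{\left(O \right)} = -8 + \frac{\left(-2\right)^{2} \frac{1}{-1}}{5} = -8 + \frac{4 \left(-1\right)}{5} = -8 + \frac{1}{5} \left(-4\right) = -8 - \frac{4}{5} = - \frac{44}{5}$)
$N{\left(Y,M \right)} = \frac{1}{- \frac{44}{5} + M}$ ($N{\left(Y,M \right)} = \frac{1}{M - \frac{44}{5}} = \frac{1}{- \frac{44}{5} + M}$)
$N{\left(13,-10 \right)} - 240 = \frac{5}{-44 + 5 \left(-10\right)} - 240 = \frac{5}{-44 - 50} - 240 = \frac{5}{-94} - 240 = 5 \left(- \frac{1}{94}\right) - 240 = - \frac{5}{94} - 240 = - \frac{22565}{94}$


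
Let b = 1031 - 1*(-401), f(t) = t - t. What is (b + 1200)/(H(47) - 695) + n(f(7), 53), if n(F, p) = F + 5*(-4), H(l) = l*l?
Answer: -13824/757 ≈ -18.262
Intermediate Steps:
f(t) = 0
H(l) = l²
b = 1432 (b = 1031 + 401 = 1432)
n(F, p) = -20 + F (n(F, p) = F - 20 = -20 + F)
(b + 1200)/(H(47) - 695) + n(f(7), 53) = (1432 + 1200)/(47² - 695) + (-20 + 0) = 2632/(2209 - 695) - 20 = 2632/1514 - 20 = 2632*(1/1514) - 20 = 1316/757 - 20 = -13824/757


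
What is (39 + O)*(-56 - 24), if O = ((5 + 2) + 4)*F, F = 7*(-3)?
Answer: 15360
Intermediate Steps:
F = -21
O = -231 (O = ((5 + 2) + 4)*(-21) = (7 + 4)*(-21) = 11*(-21) = -231)
(39 + O)*(-56 - 24) = (39 - 231)*(-56 - 24) = -192*(-80) = 15360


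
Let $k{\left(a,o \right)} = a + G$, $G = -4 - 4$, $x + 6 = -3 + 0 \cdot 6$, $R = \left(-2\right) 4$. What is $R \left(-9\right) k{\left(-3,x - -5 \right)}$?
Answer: $-792$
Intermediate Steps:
$R = -8$
$x = -9$ ($x = -6 + \left(-3 + 0 \cdot 6\right) = -6 + \left(-3 + 0\right) = -6 - 3 = -9$)
$G = -8$ ($G = -4 - 4 = -8$)
$k{\left(a,o \right)} = -8 + a$ ($k{\left(a,o \right)} = a - 8 = -8 + a$)
$R \left(-9\right) k{\left(-3,x - -5 \right)} = \left(-8\right) \left(-9\right) \left(-8 - 3\right) = 72 \left(-11\right) = -792$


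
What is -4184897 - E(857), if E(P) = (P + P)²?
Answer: -7122693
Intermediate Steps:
E(P) = 4*P² (E(P) = (2*P)² = 4*P²)
-4184897 - E(857) = -4184897 - 4*857² = -4184897 - 4*734449 = -4184897 - 1*2937796 = -4184897 - 2937796 = -7122693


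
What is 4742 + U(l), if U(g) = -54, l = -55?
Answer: 4688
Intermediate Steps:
4742 + U(l) = 4742 - 54 = 4688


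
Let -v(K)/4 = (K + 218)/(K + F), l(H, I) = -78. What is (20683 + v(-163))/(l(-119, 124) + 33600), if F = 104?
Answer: 406839/659266 ≈ 0.61711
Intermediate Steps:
v(K) = -4*(218 + K)/(104 + K) (v(K) = -4*(K + 218)/(K + 104) = -4*(218 + K)/(104 + K))
(20683 + v(-163))/(l(-119, 124) + 33600) = (20683 + 4*(-218 - 1*(-163))/(104 - 163))/(-78 + 33600) = (20683 + 4*(-218 + 163)/(-59))/33522 = (20683 + 4*(-1/59)*(-55))*(1/33522) = (20683 + 220/59)*(1/33522) = (1220517/59)*(1/33522) = 406839/659266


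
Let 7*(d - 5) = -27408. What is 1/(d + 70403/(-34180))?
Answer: -239260/936101961 ≈ -0.00025559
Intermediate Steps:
d = -27373/7 (d = 5 + (⅐)*(-27408) = 5 - 27408/7 = -27373/7 ≈ -3910.4)
1/(d + 70403/(-34180)) = 1/(-27373/7 + 70403/(-34180)) = 1/(-27373/7 + 70403*(-1/34180)) = 1/(-27373/7 - 70403/34180) = 1/(-936101961/239260) = -239260/936101961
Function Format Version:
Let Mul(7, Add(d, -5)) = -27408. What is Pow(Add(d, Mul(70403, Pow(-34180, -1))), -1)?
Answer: Rational(-239260, 936101961) ≈ -0.00025559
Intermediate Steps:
d = Rational(-27373, 7) (d = Add(5, Mul(Rational(1, 7), -27408)) = Add(5, Rational(-27408, 7)) = Rational(-27373, 7) ≈ -3910.4)
Pow(Add(d, Mul(70403, Pow(-34180, -1))), -1) = Pow(Add(Rational(-27373, 7), Mul(70403, Pow(-34180, -1))), -1) = Pow(Add(Rational(-27373, 7), Mul(70403, Rational(-1, 34180))), -1) = Pow(Add(Rational(-27373, 7), Rational(-70403, 34180)), -1) = Pow(Rational(-936101961, 239260), -1) = Rational(-239260, 936101961)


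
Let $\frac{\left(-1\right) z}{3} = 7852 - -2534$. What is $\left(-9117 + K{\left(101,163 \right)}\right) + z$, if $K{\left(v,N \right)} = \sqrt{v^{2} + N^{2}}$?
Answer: $-40275 + \sqrt{36770} \approx -40083.0$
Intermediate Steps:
$z = -31158$ ($z = - 3 \left(7852 - -2534\right) = - 3 \left(7852 + 2534\right) = \left(-3\right) 10386 = -31158$)
$K{\left(v,N \right)} = \sqrt{N^{2} + v^{2}}$
$\left(-9117 + K{\left(101,163 \right)}\right) + z = \left(-9117 + \sqrt{163^{2} + 101^{2}}\right) - 31158 = \left(-9117 + \sqrt{26569 + 10201}\right) - 31158 = \left(-9117 + \sqrt{36770}\right) - 31158 = -40275 + \sqrt{36770}$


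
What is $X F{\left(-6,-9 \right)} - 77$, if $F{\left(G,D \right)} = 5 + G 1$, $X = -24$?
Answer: $-53$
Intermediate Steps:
$F{\left(G,D \right)} = 5 + G$
$X F{\left(-6,-9 \right)} - 77 = - 24 \left(5 - 6\right) - 77 = \left(-24\right) \left(-1\right) - 77 = 24 - 77 = -53$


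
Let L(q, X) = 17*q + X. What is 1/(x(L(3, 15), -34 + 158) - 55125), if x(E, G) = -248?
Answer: -1/55373 ≈ -1.8059e-5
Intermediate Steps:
L(q, X) = X + 17*q
1/(x(L(3, 15), -34 + 158) - 55125) = 1/(-248 - 55125) = 1/(-55373) = -1/55373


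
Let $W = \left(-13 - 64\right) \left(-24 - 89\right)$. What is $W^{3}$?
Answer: $658730096101$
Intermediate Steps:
$W = 8701$ ($W = \left(-77\right) \left(-113\right) = 8701$)
$W^{3} = 8701^{3} = 658730096101$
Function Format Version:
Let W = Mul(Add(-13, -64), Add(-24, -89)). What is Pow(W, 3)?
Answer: 658730096101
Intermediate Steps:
W = 8701 (W = Mul(-77, -113) = 8701)
Pow(W, 3) = Pow(8701, 3) = 658730096101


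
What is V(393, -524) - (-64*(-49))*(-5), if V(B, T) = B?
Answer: 16073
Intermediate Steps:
V(393, -524) - (-64*(-49))*(-5) = 393 - (-64*(-49))*(-5) = 393 - 3136*(-5) = 393 - 1*(-15680) = 393 + 15680 = 16073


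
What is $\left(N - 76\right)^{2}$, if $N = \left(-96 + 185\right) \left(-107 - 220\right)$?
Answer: $851414041$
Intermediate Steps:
$N = -29103$ ($N = 89 \left(-327\right) = -29103$)
$\left(N - 76\right)^{2} = \left(-29103 - 76\right)^{2} = \left(-29179\right)^{2} = 851414041$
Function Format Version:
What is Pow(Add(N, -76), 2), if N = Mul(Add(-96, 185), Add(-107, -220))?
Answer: 851414041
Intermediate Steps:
N = -29103 (N = Mul(89, -327) = -29103)
Pow(Add(N, -76), 2) = Pow(Add(-29103, -76), 2) = Pow(-29179, 2) = 851414041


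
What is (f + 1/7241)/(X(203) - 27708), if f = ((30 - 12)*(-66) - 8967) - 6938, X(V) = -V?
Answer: 123770412/202103551 ≈ 0.61241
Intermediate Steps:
f = -17093 (f = (18*(-66) - 8967) - 6938 = (-1188 - 8967) - 6938 = -10155 - 6938 = -17093)
(f + 1/7241)/(X(203) - 27708) = (-17093 + 1/7241)/(-1*203 - 27708) = (-17093 + 1/7241)/(-203 - 27708) = -123770412/7241/(-27911) = -123770412/7241*(-1/27911) = 123770412/202103551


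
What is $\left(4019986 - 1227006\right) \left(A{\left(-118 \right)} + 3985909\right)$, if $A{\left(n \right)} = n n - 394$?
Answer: $11170353138220$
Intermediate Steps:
$A{\left(n \right)} = -394 + n^{2}$ ($A{\left(n \right)} = n^{2} - 394 = -394 + n^{2}$)
$\left(4019986 - 1227006\right) \left(A{\left(-118 \right)} + 3985909\right) = \left(4019986 - 1227006\right) \left(\left(-394 + \left(-118\right)^{2}\right) + 3985909\right) = 2792980 \left(\left(-394 + 13924\right) + 3985909\right) = 2792980 \left(13530 + 3985909\right) = 2792980 \cdot 3999439 = 11170353138220$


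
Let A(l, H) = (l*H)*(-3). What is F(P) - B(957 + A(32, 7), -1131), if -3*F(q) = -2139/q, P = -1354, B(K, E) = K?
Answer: -386603/1354 ≈ -285.53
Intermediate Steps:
A(l, H) = -3*H*l (A(l, H) = (H*l)*(-3) = -3*H*l)
F(q) = 713/q (F(q) = -(-713)/q = 713/q)
F(P) - B(957 + A(32, 7), -1131) = 713/(-1354) - (957 - 3*7*32) = 713*(-1/1354) - (957 - 672) = -713/1354 - 1*285 = -713/1354 - 285 = -386603/1354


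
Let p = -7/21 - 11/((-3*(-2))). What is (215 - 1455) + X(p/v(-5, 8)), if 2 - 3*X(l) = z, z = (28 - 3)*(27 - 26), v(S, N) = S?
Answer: -3743/3 ≈ -1247.7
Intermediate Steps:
p = -13/6 (p = -7*1/21 - 11/6 = -⅓ - 11*⅙ = -⅓ - 11/6 = -13/6 ≈ -2.1667)
z = 25 (z = 25*1 = 25)
X(l) = -23/3 (X(l) = ⅔ - ⅓*25 = ⅔ - 25/3 = -23/3)
(215 - 1455) + X(p/v(-5, 8)) = (215 - 1455) - 23/3 = -1240 - 23/3 = -3743/3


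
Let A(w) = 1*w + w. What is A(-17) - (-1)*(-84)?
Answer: -118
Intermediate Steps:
A(w) = 2*w (A(w) = w + w = 2*w)
A(-17) - (-1)*(-84) = 2*(-17) - (-1)*(-84) = -34 - 1*84 = -34 - 84 = -118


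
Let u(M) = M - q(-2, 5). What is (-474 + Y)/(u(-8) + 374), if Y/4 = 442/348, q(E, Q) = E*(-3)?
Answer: -10199/7830 ≈ -1.3026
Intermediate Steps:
q(E, Q) = -3*E
u(M) = -6 + M (u(M) = M - (-3)*(-2) = M - 1*6 = M - 6 = -6 + M)
Y = 442/87 (Y = 4*(442/348) = 4*(442*(1/348)) = 4*(221/174) = 442/87 ≈ 5.0805)
(-474 + Y)/(u(-8) + 374) = (-474 + 442/87)/((-6 - 8) + 374) = -40796/(87*(-14 + 374)) = -40796/87/360 = -40796/87*1/360 = -10199/7830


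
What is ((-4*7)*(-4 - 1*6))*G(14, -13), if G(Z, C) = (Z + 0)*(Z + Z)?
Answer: 109760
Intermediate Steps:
G(Z, C) = 2*Z² (G(Z, C) = Z*(2*Z) = 2*Z²)
((-4*7)*(-4 - 1*6))*G(14, -13) = ((-4*7)*(-4 - 1*6))*(2*14²) = (-28*(-4 - 6))*(2*196) = -28*(-10)*392 = 280*392 = 109760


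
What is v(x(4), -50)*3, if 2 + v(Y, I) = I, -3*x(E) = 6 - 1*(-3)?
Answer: -156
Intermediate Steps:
x(E) = -3 (x(E) = -(6 - 1*(-3))/3 = -(6 + 3)/3 = -1/3*9 = -3)
v(Y, I) = -2 + I
v(x(4), -50)*3 = (-2 - 50)*3 = -52*3 = -156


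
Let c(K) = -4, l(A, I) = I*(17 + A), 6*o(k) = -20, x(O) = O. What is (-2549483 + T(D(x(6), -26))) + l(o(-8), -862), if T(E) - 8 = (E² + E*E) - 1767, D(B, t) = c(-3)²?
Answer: -7687532/3 ≈ -2.5625e+6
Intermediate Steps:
o(k) = -10/3 (o(k) = (⅙)*(-20) = -10/3)
D(B, t) = 16 (D(B, t) = (-4)² = 16)
T(E) = -1759 + 2*E² (T(E) = 8 + ((E² + E*E) - 1767) = 8 + ((E² + E²) - 1767) = 8 + (2*E² - 1767) = 8 + (-1767 + 2*E²) = -1759 + 2*E²)
(-2549483 + T(D(x(6), -26))) + l(o(-8), -862) = (-2549483 + (-1759 + 2*16²)) - 862*(17 - 10/3) = (-2549483 + (-1759 + 2*256)) - 862*41/3 = (-2549483 + (-1759 + 512)) - 35342/3 = (-2549483 - 1247) - 35342/3 = -2550730 - 35342/3 = -7687532/3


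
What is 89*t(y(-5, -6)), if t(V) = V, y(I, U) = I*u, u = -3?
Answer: 1335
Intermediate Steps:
y(I, U) = -3*I (y(I, U) = I*(-3) = -3*I)
89*t(y(-5, -6)) = 89*(-3*(-5)) = 89*15 = 1335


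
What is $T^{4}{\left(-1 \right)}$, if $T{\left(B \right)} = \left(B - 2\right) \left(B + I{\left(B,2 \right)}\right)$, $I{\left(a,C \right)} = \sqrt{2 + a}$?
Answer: $0$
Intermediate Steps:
$T{\left(B \right)} = \left(-2 + B\right) \left(B + \sqrt{2 + B}\right)$ ($T{\left(B \right)} = \left(B - 2\right) \left(B + \sqrt{2 + B}\right) = \left(-2 + B\right) \left(B + \sqrt{2 + B}\right)$)
$T^{4}{\left(-1 \right)} = \left(\left(-1\right)^{2} - -2 - 2 \sqrt{2 - 1} - \sqrt{2 - 1}\right)^{4} = \left(1 + 2 - 2 \sqrt{1} - \sqrt{1}\right)^{4} = \left(1 + 2 - 2 - 1\right)^{4} = 0^{4} = 0$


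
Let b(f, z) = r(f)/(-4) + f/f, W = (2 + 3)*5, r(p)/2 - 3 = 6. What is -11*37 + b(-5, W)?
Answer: -821/2 ≈ -410.50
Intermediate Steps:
r(p) = 18 (r(p) = 6 + 2*6 = 6 + 12 = 18)
W = 25 (W = 5*5 = 25)
b(f, z) = -7/2 (b(f, z) = 18/(-4) + f/f = 18*(-¼) + 1 = -9/2 + 1 = -7/2)
-11*37 + b(-5, W) = -11*37 - 7/2 = -407 - 7/2 = -821/2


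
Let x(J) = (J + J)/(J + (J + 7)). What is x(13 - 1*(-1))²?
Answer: 16/25 ≈ 0.64000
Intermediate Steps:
x(J) = 2*J/(7 + 2*J) (x(J) = (2*J)/(J + (7 + J)) = (2*J)/(7 + 2*J) = 2*J/(7 + 2*J))
x(13 - 1*(-1))² = (2*(13 - 1*(-1))/(7 + 2*(13 - 1*(-1))))² = (2*(13 + 1)/(7 + 2*(13 + 1)))² = (2*14/(7 + 2*14))² = (2*14/(7 + 28))² = (2*14/35)² = (2*14*(1/35))² = (⅘)² = 16/25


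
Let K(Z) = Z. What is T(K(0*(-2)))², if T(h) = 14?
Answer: 196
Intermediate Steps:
T(K(0*(-2)))² = 14² = 196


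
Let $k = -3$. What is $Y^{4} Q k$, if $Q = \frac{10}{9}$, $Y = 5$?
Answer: $- \frac{6250}{3} \approx -2083.3$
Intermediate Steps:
$Q = \frac{10}{9}$ ($Q = 10 \cdot \frac{1}{9} = \frac{10}{9} \approx 1.1111$)
$Y^{4} Q k = 5^{4} \cdot \frac{10}{9} \left(-3\right) = 625 \cdot \frac{10}{9} \left(-3\right) = \frac{6250}{9} \left(-3\right) = - \frac{6250}{3}$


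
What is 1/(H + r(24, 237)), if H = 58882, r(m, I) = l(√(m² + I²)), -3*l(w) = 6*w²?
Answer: -1/54608 ≈ -1.8312e-5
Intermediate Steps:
l(w) = -2*w²
r(m, I) = -2*I² - 2*m² (r(m, I) = -(2*I² + 2*m²) = -2*(I² + m²) = -2*I² - 2*m²)
1/(H + r(24, 237)) = 1/(58882 + (-2*237² - 2*24²)) = 1/(58882 + (-2*56169 - 2*576)) = 1/(58882 + (-112338 - 1152)) = 1/(58882 - 113490) = 1/(-54608) = -1/54608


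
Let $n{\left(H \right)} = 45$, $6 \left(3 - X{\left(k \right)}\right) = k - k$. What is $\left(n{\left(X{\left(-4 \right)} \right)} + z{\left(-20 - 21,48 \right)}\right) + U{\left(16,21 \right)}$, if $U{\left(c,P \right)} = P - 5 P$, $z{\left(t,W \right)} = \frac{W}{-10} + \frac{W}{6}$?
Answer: $- \frac{179}{5} \approx -35.8$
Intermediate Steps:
$X{\left(k \right)} = 3$ ($X{\left(k \right)} = 3 - \frac{k - k}{6} = 3 - 0 = 3 + 0 = 3$)
$z{\left(t,W \right)} = \frac{W}{15}$ ($z{\left(t,W \right)} = W \left(- \frac{1}{10}\right) + W \frac{1}{6} = - \frac{W}{10} + \frac{W}{6} = \frac{W}{15}$)
$U{\left(c,P \right)} = - 4 P$
$\left(n{\left(X{\left(-4 \right)} \right)} + z{\left(-20 - 21,48 \right)}\right) + U{\left(16,21 \right)} = \left(45 + \frac{1}{15} \cdot 48\right) - 84 = \left(45 + \frac{16}{5}\right) - 84 = \frac{241}{5} - 84 = - \frac{179}{5}$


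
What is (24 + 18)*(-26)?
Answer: -1092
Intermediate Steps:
(24 + 18)*(-26) = 42*(-26) = -1092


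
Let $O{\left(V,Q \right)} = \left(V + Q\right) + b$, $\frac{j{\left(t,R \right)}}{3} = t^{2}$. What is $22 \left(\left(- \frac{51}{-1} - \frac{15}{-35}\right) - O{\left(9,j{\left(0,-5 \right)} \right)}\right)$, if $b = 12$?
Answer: $\frac{4686}{7} \approx 669.43$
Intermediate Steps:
$j{\left(t,R \right)} = 3 t^{2}$
$O{\left(V,Q \right)} = 12 + Q + V$ ($O{\left(V,Q \right)} = \left(V + Q\right) + 12 = \left(Q + V\right) + 12 = 12 + Q + V$)
$22 \left(\left(- \frac{51}{-1} - \frac{15}{-35}\right) - O{\left(9,j{\left(0,-5 \right)} \right)}\right) = 22 \left(\left(- \frac{51}{-1} - \frac{15}{-35}\right) - \left(12 + 3 \cdot 0^{2} + 9\right)\right) = 22 \left(\left(\left(-51\right) \left(-1\right) - - \frac{3}{7}\right) - \left(12 + 3 \cdot 0 + 9\right)\right) = 22 \left(\left(51 + \frac{3}{7}\right) - \left(12 + 0 + 9\right)\right) = 22 \left(\frac{360}{7} - 21\right) = 22 \cdot \frac{213}{7} = \frac{4686}{7}$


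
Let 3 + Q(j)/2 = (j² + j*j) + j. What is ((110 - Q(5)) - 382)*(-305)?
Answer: 114680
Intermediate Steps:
Q(j) = -6 + 2*j + 4*j² (Q(j) = -6 + 2*((j² + j*j) + j) = -6 + 2*((j² + j²) + j) = -6 + 2*(2*j² + j) = -6 + 2*(j + 2*j²) = -6 + (2*j + 4*j²) = -6 + 2*j + 4*j²)
((110 - Q(5)) - 382)*(-305) = ((110 - (-6 + 2*5 + 4*5²)) - 382)*(-305) = ((110 - (-6 + 10 + 4*25)) - 382)*(-305) = ((110 - (-6 + 10 + 100)) - 382)*(-305) = ((110 - 1*104) - 382)*(-305) = ((110 - 104) - 382)*(-305) = (6 - 382)*(-305) = -376*(-305) = 114680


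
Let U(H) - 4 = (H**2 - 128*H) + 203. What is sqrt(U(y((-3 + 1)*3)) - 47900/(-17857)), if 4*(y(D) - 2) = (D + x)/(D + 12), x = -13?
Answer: sqrt(10372944605065)/428568 ≈ 7.5150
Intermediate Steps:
y(D) = 2 + (-13 + D)/(4*(12 + D)) (y(D) = 2 + ((D - 13)/(D + 12))/4 = 2 + ((-13 + D)/(12 + D))/4 = 2 + (-13 + D)/(4*(12 + D)))
U(H) = 207 + H**2 - 128*H (U(H) = 4 + ((H**2 - 128*H) + 203) = 4 + (203 + H**2 - 128*H) = 207 + H**2 - 128*H)
sqrt(U(y((-3 + 1)*3)) - 47900/(-17857)) = sqrt((207 + ((83 + 9*((-3 + 1)*3))/(4*(12 + (-3 + 1)*3)))**2 - 32*(83 + 9*((-3 + 1)*3))/(12 + (-3 + 1)*3)) - 47900/(-17857)) = sqrt((207 + ((83 + 9*(-2*3))/(4*(12 - 2*3)))**2 - 32*(83 + 9*(-2*3))/(12 - 2*3)) - 47900*(-1/17857)) = sqrt((207 + ((83 + 9*(-6))/(4*(12 - 6)))**2 - 32*(83 + 9*(-6))/(12 - 6)) + 47900/17857) = sqrt((207 + ((1/4)*(83 - 54)/6)**2 - 32*(83 - 54)/6) + 47900/17857) = sqrt((207 + ((1/4)*(1/6)*29)**2 - 32*29/6) + 47900/17857) = sqrt((207 + (29/24)**2 - 128*29/24) + 47900/17857) = sqrt((207 + 841/576 - 464/3) + 47900/17857) = sqrt(30985/576 + 47900/17857) = sqrt(580889545/10285632) = sqrt(10372944605065)/428568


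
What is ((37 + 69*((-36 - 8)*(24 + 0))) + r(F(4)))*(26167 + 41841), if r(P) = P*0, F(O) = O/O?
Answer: -4952818616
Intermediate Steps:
F(O) = 1
r(P) = 0
((37 + 69*((-36 - 8)*(24 + 0))) + r(F(4)))*(26167 + 41841) = ((37 + 69*((-36 - 8)*(24 + 0))) + 0)*(26167 + 41841) = ((37 + 69*(-44*24)) + 0)*68008 = ((37 + 69*(-1056)) + 0)*68008 = ((37 - 72864) + 0)*68008 = (-72827 + 0)*68008 = -72827*68008 = -4952818616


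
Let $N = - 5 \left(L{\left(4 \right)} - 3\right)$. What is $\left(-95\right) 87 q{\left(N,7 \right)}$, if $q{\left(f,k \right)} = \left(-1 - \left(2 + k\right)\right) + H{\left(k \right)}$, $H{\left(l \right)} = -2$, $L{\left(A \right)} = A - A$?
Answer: $99180$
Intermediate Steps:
$L{\left(A \right)} = 0$
$N = 15$ ($N = - 5 \left(0 - 3\right) = \left(-5\right) \left(-3\right) = 15$)
$q{\left(f,k \right)} = -5 - k$ ($q{\left(f,k \right)} = \left(-1 - \left(2 + k\right)\right) - 2 = \left(-3 - k\right) - 2 = -5 - k$)
$\left(-95\right) 87 q{\left(N,7 \right)} = \left(-95\right) 87 \left(-5 - 7\right) = - 8265 \left(-5 - 7\right) = \left(-8265\right) \left(-12\right) = 99180$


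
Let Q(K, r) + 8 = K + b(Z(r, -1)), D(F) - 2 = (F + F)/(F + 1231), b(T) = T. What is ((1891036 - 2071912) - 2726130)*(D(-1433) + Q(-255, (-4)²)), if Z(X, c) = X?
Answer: 67768123872/101 ≈ 6.7097e+8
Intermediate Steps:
D(F) = 2 + 2*F/(1231 + F) (D(F) = 2 + (F + F)/(F + 1231) = 2 + (2*F)/(1231 + F) = 2 + 2*F/(1231 + F))
Q(K, r) = -8 + K + r (Q(K, r) = -8 + (K + r) = -8 + K + r)
((1891036 - 2071912) - 2726130)*(D(-1433) + Q(-255, (-4)²)) = ((1891036 - 2071912) - 2726130)*(2*(1231 + 2*(-1433))/(1231 - 1433) + (-8 - 255 + (-4)²)) = (-180876 - 2726130)*(2*(1231 - 2866)/(-202) + (-8 - 255 + 16)) = -2907006*(2*(-1/202)*(-1635) - 247) = -2907006*(1635/101 - 247) = -2907006*(-23312/101) = 67768123872/101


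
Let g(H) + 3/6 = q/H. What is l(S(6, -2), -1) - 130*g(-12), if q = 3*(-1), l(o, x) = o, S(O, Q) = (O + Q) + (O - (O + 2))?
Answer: 69/2 ≈ 34.500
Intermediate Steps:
S(O, Q) = -2 + O + Q (S(O, Q) = (O + Q) + (O - (2 + O)) = (O + Q) + (O + (-2 - O)) = (O + Q) - 2 = -2 + O + Q)
q = -3
g(H) = -½ - 3/H
l(S(6, -2), -1) - 130*g(-12) = (-2 + 6 - 2) - 65*(-6 - 1*(-12))/(-12) = 2 - 65*(-1)*(-6 + 12)/12 = 2 - 65*(-1)*6/12 = 2 - 130*(-¼) = 2 + 65/2 = 69/2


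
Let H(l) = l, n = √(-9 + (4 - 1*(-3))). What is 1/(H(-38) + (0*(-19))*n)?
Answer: -1/38 ≈ -0.026316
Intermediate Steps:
n = I*√2 (n = √(-9 + (4 + 3)) = √(-9 + 7) = √(-2) = I*√2 ≈ 1.4142*I)
1/(H(-38) + (0*(-19))*n) = 1/(-38 + (0*(-19))*(I*√2)) = 1/(-38 + 0*(I*√2)) = 1/(-38 + 0) = 1/(-38) = -1/38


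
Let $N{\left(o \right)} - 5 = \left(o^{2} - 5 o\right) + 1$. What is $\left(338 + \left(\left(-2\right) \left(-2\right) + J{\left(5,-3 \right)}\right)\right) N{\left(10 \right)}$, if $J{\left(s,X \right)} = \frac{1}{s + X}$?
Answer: $19180$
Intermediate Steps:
$J{\left(s,X \right)} = \frac{1}{X + s}$
$N{\left(o \right)} = 6 + o^{2} - 5 o$ ($N{\left(o \right)} = 5 + \left(\left(o^{2} - 5 o\right) + 1\right) = 5 + \left(1 + o^{2} - 5 o\right) = 6 + o^{2} - 5 o$)
$\left(338 + \left(\left(-2\right) \left(-2\right) + J{\left(5,-3 \right)}\right)\right) N{\left(10 \right)} = \left(338 + \left(\left(-2\right) \left(-2\right) + \frac{1}{-3 + 5}\right)\right) \left(6 + 10^{2} - 50\right) = \left(338 + \left(4 + \frac{1}{2}\right)\right) \left(6 + 100 - 50\right) = \left(338 + \left(4 + \frac{1}{2}\right)\right) 56 = \left(338 + \frac{9}{2}\right) 56 = \frac{685}{2} \cdot 56 = 19180$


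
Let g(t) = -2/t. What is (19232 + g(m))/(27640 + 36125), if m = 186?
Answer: 357715/1186029 ≈ 0.30161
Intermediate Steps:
(19232 + g(m))/(27640 + 36125) = (19232 - 2/186)/(27640 + 36125) = (19232 - 2*1/186)/63765 = (19232 - 1/93)*(1/63765) = (1788575/93)*(1/63765) = 357715/1186029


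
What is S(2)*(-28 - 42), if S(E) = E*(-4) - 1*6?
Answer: 980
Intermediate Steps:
S(E) = -6 - 4*E (S(E) = -4*E - 6 = -6 - 4*E)
S(2)*(-28 - 42) = (-6 - 4*2)*(-28 - 42) = (-6 - 8)*(-70) = -14*(-70) = 980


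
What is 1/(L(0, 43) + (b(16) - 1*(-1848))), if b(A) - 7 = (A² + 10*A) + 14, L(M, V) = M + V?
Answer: 1/2328 ≈ 0.00042955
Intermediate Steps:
b(A) = 21 + A² + 10*A (b(A) = 7 + ((A² + 10*A) + 14) = 7 + (14 + A² + 10*A) = 21 + A² + 10*A)
1/(L(0, 43) + (b(16) - 1*(-1848))) = 1/((0 + 43) + ((21 + 16² + 10*16) - 1*(-1848))) = 1/(43 + ((21 + 256 + 160) + 1848)) = 1/(43 + (437 + 1848)) = 1/(43 + 2285) = 1/2328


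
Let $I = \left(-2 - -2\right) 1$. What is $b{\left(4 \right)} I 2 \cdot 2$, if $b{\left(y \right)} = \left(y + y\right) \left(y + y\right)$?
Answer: $0$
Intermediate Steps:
$b{\left(y \right)} = 4 y^{2}$ ($b{\left(y \right)} = 2 y 2 y = 4 y^{2}$)
$I = 0$ ($I = \left(-2 + 2\right) 1 = 0 \cdot 1 = 0$)
$b{\left(4 \right)} I 2 \cdot 2 = 4 \cdot 4^{2} \cdot 0 \cdot 2 \cdot 2 = 4 \cdot 16 \cdot 0 \cdot 4 = 64 \cdot 0 \cdot 4 = 0 \cdot 4 = 0$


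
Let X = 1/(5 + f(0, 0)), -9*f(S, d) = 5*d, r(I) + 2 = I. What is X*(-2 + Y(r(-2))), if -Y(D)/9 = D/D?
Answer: -11/5 ≈ -2.2000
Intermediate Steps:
r(I) = -2 + I
Y(D) = -9 (Y(D) = -9*D/D = -9*1 = -9)
f(S, d) = -5*d/9
X = ⅕ (X = 1/(5 - 5/9*0) = 1/(5 + 0) = 1/5 = ⅕ ≈ 0.20000)
X*(-2 + Y(r(-2))) = (-2 - 9)/5 = (⅕)*(-11) = -11/5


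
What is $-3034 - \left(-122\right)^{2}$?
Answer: $-17918$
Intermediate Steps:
$-3034 - \left(-122\right)^{2} = -3034 - 14884 = -17918$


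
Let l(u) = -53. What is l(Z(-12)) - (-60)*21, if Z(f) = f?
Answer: 1207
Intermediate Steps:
l(Z(-12)) - (-60)*21 = -53 - (-60)*21 = -53 - 1*(-1260) = -53 + 1260 = 1207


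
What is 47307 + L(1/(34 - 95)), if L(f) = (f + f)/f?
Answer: 47309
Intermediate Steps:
L(f) = 2 (L(f) = (2*f)/f = 2)
47307 + L(1/(34 - 95)) = 47307 + 2 = 47309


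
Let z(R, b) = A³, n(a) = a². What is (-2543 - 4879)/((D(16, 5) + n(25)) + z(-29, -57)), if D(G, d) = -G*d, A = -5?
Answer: -1237/70 ≈ -17.671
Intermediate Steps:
z(R, b) = -125 (z(R, b) = (-5)³ = -125)
D(G, d) = -G*d
(-2543 - 4879)/((D(16, 5) + n(25)) + z(-29, -57)) = (-2543 - 4879)/((-1*16*5 + 25²) - 125) = -7422/((-80 + 625) - 125) = -7422/(545 - 125) = -7422/420 = -7422*1/420 = -1237/70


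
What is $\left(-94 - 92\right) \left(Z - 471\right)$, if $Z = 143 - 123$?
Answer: $83886$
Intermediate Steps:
$Z = 20$
$\left(-94 - 92\right) \left(Z - 471\right) = \left(-94 - 92\right) \left(20 - 471\right) = \left(-186\right) \left(-451\right) = 83886$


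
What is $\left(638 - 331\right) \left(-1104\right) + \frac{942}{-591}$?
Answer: $- \frac{66769130}{197} \approx -3.3893 \cdot 10^{5}$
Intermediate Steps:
$\left(638 - 331\right) \left(-1104\right) + \frac{942}{-591} = \left(638 - 331\right) \left(-1104\right) + 942 \left(- \frac{1}{591}\right) = 307 \left(-1104\right) - \frac{314}{197} = -338928 - \frac{314}{197} = - \frac{66769130}{197}$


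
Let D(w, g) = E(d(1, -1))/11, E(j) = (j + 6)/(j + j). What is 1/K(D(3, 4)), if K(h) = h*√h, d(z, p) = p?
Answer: 22*I*√110/25 ≈ 9.2295*I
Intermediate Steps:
E(j) = (6 + j)/(2*j) (E(j) = (6 + j)/((2*j)) = (6 + j)*(1/(2*j)) = (6 + j)/(2*j))
D(w, g) = -5/22 (D(w, g) = ((½)*(6 - 1)/(-1))/11 = ((½)*(-1)*5)*(1/11) = -5/2*1/11 = -5/22)
K(h) = h^(3/2)
1/K(D(3, 4)) = 1/((-5/22)^(3/2)) = 1/(-5*I*√110/484) = 22*I*√110/25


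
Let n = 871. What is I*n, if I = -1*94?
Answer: -81874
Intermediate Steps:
I = -94
I*n = -94*871 = -81874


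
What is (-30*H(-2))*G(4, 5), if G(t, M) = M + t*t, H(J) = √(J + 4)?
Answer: -630*√2 ≈ -890.95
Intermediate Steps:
H(J) = √(4 + J)
G(t, M) = M + t²
(-30*H(-2))*G(4, 5) = (-30*√(4 - 2))*(5 + 4²) = (-30*√2)*(5 + 16) = -30*√2*21 = -630*√2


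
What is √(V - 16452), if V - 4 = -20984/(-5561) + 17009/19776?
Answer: I*√3107373513396461355/13746792 ≈ 128.23*I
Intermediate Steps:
V = 949463977/109974336 (V = 4 + (-20984/(-5561) + 17009/19776) = 4 + (-20984*(-1/5561) + 17009*(1/19776)) = 4 + (20984/5561 + 17009/19776) = 4 + 509566633/109974336 = 949463977/109974336 ≈ 8.6335)
√(V - 16452) = √(949463977/109974336 - 16452) = √(-1808348311895/109974336) = I*√3107373513396461355/13746792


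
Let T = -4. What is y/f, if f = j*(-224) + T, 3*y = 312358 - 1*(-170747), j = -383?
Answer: 161035/85788 ≈ 1.8771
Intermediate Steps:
y = 161035 (y = (312358 - 1*(-170747))/3 = (312358 + 170747)/3 = (⅓)*483105 = 161035)
f = 85788 (f = -383*(-224) - 4 = 85792 - 4 = 85788)
y/f = 161035/85788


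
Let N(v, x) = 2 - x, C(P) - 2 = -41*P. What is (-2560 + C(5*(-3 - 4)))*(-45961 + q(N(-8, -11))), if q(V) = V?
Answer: 51599604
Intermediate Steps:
C(P) = 2 - 41*P
(-2560 + C(5*(-3 - 4)))*(-45961 + q(N(-8, -11))) = (-2560 + (2 - 205*(-3 - 4)))*(-45961 + (2 - 1*(-11))) = (-2560 + (2 - 205*(-7)))*(-45961 + (2 + 11)) = (-2560 + (2 - 41*(-35)))*(-45961 + 13) = (-2560 + (2 + 1435))*(-45948) = (-2560 + 1437)*(-45948) = -1123*(-45948) = 51599604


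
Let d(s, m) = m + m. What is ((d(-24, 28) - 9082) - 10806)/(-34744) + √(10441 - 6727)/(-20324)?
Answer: 2479/4343 - √3714/20324 ≈ 0.56781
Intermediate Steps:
d(s, m) = 2*m
((d(-24, 28) - 9082) - 10806)/(-34744) + √(10441 - 6727)/(-20324) = ((2*28 - 9082) - 10806)/(-34744) + √(10441 - 6727)/(-20324) = ((56 - 9082) - 10806)*(-1/34744) + √3714*(-1/20324) = (-9026 - 10806)*(-1/34744) - √3714/20324 = -19832*(-1/34744) - √3714/20324 = 2479/4343 - √3714/20324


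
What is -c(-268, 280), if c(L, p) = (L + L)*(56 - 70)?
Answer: -7504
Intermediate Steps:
c(L, p) = -28*L (c(L, p) = (2*L)*(-14) = -28*L)
-c(-268, 280) = -(-28)*(-268) = -1*7504 = -7504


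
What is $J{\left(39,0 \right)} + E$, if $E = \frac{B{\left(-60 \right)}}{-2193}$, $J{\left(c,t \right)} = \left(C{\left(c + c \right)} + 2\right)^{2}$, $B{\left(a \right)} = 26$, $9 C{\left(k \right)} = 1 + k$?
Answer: $\frac{6877277}{59211} \approx 116.15$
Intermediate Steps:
$C{\left(k \right)} = \frac{1}{9} + \frac{k}{9}$ ($C{\left(k \right)} = \frac{1 + k}{9} = \frac{1}{9} + \frac{k}{9}$)
$J{\left(c,t \right)} = \left(\frac{19}{9} + \frac{2 c}{9}\right)^{2}$ ($J{\left(c,t \right)} = \left(\left(\frac{1}{9} + \frac{c + c}{9}\right) + 2\right)^{2} = \left(\left(\frac{1}{9} + \frac{2 c}{9}\right) + 2\right)^{2} = \left(\frac{19}{9} + \frac{2 c}{9}\right)^{2}$)
$E = - \frac{26}{2193}$ ($E = \frac{26}{-2193} = 26 \left(- \frac{1}{2193}\right) = - \frac{26}{2193} \approx -0.011856$)
$J{\left(39,0 \right)} + E = \frac{\left(19 + 2 \cdot 39\right)^{2}}{81} - \frac{26}{2193} = \frac{\left(19 + 78\right)^{2}}{81} - \frac{26}{2193} = \frac{97^{2}}{81} - \frac{26}{2193} = \frac{1}{81} \cdot 9409 - \frac{26}{2193} = \frac{9409}{81} - \frac{26}{2193} = \frac{6877277}{59211}$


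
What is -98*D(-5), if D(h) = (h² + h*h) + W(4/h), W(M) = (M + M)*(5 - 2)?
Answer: -22148/5 ≈ -4429.6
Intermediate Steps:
W(M) = 6*M (W(M) = (2*M)*3 = 6*M)
D(h) = 2*h² + 24/h (D(h) = (h² + h*h) + 6*(4/h) = (h² + h²) + 24/h = 2*h² + 24/h)
-98*D(-5) = -196*(12 + (-5)³)/(-5) = -196*(-1)*(12 - 125)/5 = -196*(-1)*(-113)/5 = -98*226/5 = -22148/5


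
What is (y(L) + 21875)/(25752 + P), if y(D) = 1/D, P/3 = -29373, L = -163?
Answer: -3565624/10165821 ≈ -0.35075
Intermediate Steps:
P = -88119 (P = 3*(-29373) = -88119)
(y(L) + 21875)/(25752 + P) = (1/(-163) + 21875)/(25752 - 88119) = (-1/163 + 21875)/(-62367) = (3565624/163)*(-1/62367) = -3565624/10165821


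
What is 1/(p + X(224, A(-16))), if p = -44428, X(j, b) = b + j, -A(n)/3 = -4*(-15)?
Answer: -1/44384 ≈ -2.2531e-5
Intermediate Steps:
A(n) = -180 (A(n) = -(-12)*(-15) = -3*60 = -180)
1/(p + X(224, A(-16))) = 1/(-44428 + (-180 + 224)) = 1/(-44428 + 44) = 1/(-44384) = -1/44384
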